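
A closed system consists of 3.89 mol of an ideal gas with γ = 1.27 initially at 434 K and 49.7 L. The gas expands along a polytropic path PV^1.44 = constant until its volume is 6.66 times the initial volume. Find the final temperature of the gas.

188 K

P₁ = nRT₁/V₁ = 3.89×8.314×434/49.7 = 282 kPa.
Polytropic n=1.44: T₂ = T₁(V₁/V₂)^(n−1) = 434×(0.150)^0.44 = 188 K; P₂ = P₁(V₁/V₂)^n = 18.4 kPa.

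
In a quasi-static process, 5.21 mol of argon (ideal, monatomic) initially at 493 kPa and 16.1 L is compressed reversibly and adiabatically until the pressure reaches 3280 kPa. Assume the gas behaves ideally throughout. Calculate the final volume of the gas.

5.16 L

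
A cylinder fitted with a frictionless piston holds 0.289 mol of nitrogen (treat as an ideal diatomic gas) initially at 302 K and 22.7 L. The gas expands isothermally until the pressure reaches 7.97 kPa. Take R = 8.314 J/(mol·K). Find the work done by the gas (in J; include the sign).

P₁ = nRT₁/V₁ = 0.289×8.314×302/22.7 = 32.0 kPa.
Isothermal: T stays 302 K; PV = const ⇒ V₂ = 91.0 L, P₂ = 7.97 kPa.
W = nRT ln(V₂/V₁) = 0.289×8.314×302×ln(4.01) = 1010 J.

1010 J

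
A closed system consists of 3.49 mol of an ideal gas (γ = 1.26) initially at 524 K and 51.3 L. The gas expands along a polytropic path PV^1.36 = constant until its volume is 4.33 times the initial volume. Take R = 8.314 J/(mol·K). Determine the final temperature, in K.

309 K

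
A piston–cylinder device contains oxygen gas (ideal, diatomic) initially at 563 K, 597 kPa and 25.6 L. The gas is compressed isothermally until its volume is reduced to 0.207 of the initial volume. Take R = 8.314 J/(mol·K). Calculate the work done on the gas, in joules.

n = P₁V₁/(RT₁) = 597×25.6/(8.314×563) = 3.27 mol.
Isothermal: T stays 563 K; PV = const ⇒ V₂ = 5.30 L, P₂ = 2880 kPa.
W = nRT ln(V₂/V₁) = 3.27×8.314×563×ln(0.207) = -24100 J.
Work done on the gas = −W_by = 24100 J.

24100 J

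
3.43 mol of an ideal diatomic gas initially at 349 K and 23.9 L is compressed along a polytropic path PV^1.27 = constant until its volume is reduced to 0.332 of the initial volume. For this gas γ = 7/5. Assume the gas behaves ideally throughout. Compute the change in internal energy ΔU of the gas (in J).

8630 J

P₁ = nRT₁/V₁ = 3.43×8.314×349/23.9 = 416 kPa.
Polytropic n=1.27: T₂ = T₁(V₁/V₂)^(n−1) = 349×(3.01)^0.27 = 470 K; P₂ = P₁(V₁/V₂)^n = 1690 kPa.
For an ideal gas ΔU = nCvΔT with Cv = (5/2)R = 20.8 J/(mol·K).
ΔU = 3.43×20.8×(470−349) = 8630 J.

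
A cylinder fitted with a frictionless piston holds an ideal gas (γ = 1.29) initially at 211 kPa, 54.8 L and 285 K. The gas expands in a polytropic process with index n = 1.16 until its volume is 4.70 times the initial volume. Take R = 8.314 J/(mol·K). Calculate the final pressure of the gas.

Polytropic n=1.16: T₂ = T₁(V₁/V₂)^(n−1) = 285×(0.213)^0.16 = 222 K; P₂ = P₁(V₁/V₂)^n = 35.0 kPa.

35.0 kPa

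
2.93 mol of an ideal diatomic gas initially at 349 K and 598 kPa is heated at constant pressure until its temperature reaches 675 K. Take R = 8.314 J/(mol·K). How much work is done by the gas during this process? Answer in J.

7940 J

V₁ = nRT₁/P₁ = 2.93×8.314×349/598 = 14.2 L.
Isobaric: P stays 598 kPa; V/T = const ⇒ T₂ = 675 K, V₂ = 27.5 L.
W = PΔV = 598×(27.5−14.2) kPa·L = 7940 J.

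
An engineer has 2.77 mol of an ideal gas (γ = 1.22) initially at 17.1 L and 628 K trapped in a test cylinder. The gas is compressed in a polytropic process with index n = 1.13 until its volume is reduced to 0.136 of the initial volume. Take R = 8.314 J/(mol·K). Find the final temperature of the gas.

814 K

P₁ = nRT₁/V₁ = 2.77×8.314×628/17.1 = 846 kPa.
Polytropic n=1.13: T₂ = T₁(V₁/V₂)^(n−1) = 628×(7.35)^0.13 = 814 K; P₂ = P₁(V₁/V₂)^n = 8060 kPa.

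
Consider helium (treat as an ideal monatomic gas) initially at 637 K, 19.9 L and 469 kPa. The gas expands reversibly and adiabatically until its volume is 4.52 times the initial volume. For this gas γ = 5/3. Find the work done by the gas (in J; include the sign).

8880 J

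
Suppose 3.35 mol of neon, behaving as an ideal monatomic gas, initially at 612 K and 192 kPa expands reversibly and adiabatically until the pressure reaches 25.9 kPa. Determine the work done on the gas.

V₁ = nRT₁/P₁ = 3.35×8.314×612/192 = 88.8 L.
Adiabatic: T₂/T₁ = (P₂/P₁)^((γ−1)/γ) ⇒ T₂ = 612×(0.135)^0.400 = 275 K; V₂ = 295 L.
ΔU = nCvΔT = 3.35×12.5×(275−612) = -14100 J.
Q = 0 for an adiabatic process, so W = −ΔU = 14100 J.
Work done on the gas = −W_by = -14100 J.

-14100 J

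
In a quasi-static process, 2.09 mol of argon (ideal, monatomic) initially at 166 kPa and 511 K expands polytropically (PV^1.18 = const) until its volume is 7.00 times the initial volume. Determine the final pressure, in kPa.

V₁ = nRT₁/P₁ = 2.09×8.314×511/166 = 53.5 L.
Polytropic n=1.18: T₂ = T₁(V₁/V₂)^(n−1) = 511×(0.143)^0.18 = 360 K; P₂ = P₁(V₁/V₂)^n = 16.7 kPa.

16.7 kPa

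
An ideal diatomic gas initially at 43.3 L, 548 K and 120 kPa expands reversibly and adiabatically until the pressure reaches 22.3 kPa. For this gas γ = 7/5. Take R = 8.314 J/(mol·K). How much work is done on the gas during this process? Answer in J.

n = P₁V₁/(RT₁) = 120×43.3/(8.314×548) = 1.14 mol.
Adiabatic: T₂/T₁ = (P₂/P₁)^((γ−1)/γ) ⇒ T₂ = 548×(0.186)^0.286 = 339 K; V₂ = 144 L.
ΔU = nCvΔT = 1.14×20.8×(339−548) = -4960 J.
Q = 0 for an adiabatic process, so W = −ΔU = 4960 J.
Work done on the gas = −W_by = -4960 J.

-4960 J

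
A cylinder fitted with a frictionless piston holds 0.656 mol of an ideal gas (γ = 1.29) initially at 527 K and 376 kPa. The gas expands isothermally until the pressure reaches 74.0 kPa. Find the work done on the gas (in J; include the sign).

V₁ = nRT₁/P₁ = 0.656×8.314×527/376 = 7.64 L.
Isothermal: T stays 527 K; PV = const ⇒ V₂ = 38.8 L, P₂ = 74.0 kPa.
W = nRT ln(V₂/V₁) = 0.656×8.314×527×ln(5.08) = 4670 J.
Work done on the gas = −W_by = -4670 J.

-4670 J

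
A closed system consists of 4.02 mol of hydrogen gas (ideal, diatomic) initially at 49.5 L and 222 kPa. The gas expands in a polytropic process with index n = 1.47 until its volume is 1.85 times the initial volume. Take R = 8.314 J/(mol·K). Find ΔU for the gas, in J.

-6900 J

T₁ = P₁V₁/(nR) = 222×49.5/(4.02×8.314) = 329 K.
Polytropic n=1.47: T₂ = T₁(V₁/V₂)^(n−1) = 329×(0.541)^0.47 = 246 K; P₂ = P₁(V₁/V₂)^n = 89.9 kPa.
For an ideal gas ΔU = nCvΔT with Cv = (5/2)R = 20.8 J/(mol·K).
ΔU = 4.02×20.8×(246−329) = -6900 J.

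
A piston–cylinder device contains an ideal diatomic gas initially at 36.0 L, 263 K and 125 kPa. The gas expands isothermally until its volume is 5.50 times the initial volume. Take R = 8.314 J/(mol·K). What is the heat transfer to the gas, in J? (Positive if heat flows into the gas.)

7670 J

n = P₁V₁/(RT₁) = 125×36.0/(8.314×263) = 2.06 mol.
Isothermal: T stays 263 K; PV = const ⇒ V₂ = 198 L, P₂ = 22.7 kPa.
ΔU = 0 (ideal gas, T constant).
W = nRT ln(V₂/V₁) = 2.06×8.314×263×ln(5.50) = 7670 J.
Q = ΔU + W = 7670 J.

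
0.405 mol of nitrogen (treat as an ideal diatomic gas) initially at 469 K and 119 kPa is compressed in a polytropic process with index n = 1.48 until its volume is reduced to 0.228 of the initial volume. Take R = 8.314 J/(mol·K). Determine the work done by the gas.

-3400 J

V₁ = nRT₁/P₁ = 0.405×8.314×469/119 = 13.3 L.
Polytropic n=1.48: T₂ = T₁(V₁/V₂)^(n−1) = 469×(4.39)^0.48 = 954 K; P₂ = P₁(V₁/V₂)^n = 1060 kPa.
W = (P₁V₁−P₂V₂)/(n−1) = (119×13.3−1060×3.03)/0.48 = -3400 J.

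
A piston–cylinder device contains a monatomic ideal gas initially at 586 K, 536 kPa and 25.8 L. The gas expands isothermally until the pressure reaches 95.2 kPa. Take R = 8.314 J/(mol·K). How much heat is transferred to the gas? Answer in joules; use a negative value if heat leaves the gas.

n = P₁V₁/(RT₁) = 536×25.8/(8.314×586) = 2.84 mol.
Isothermal: T stays 586 K; PV = const ⇒ V₂ = 145 L, P₂ = 95.2 kPa.
ΔU = 0 (ideal gas, T constant).
W = nRT ln(V₂/V₁) = 2.84×8.314×586×ln(5.63) = 23900 J.
Q = ΔU + W = 23900 J.

23900 J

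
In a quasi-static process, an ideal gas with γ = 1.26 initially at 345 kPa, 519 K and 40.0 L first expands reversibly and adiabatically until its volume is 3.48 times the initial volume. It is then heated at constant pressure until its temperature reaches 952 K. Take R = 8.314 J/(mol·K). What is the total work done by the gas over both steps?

30000 J

n = P₁V₁/(RT₁) = 345×40.0/(8.314×519) = 3.20 mol.
Step 1 — Adiabatic: TV^(γ−1) = const ⇒ T₂ = 519×(0.287)^0.260 = 375 K; PV^γ = const ⇒ P₂ = 71.7 kPa.
ΔU = nCvΔT = 3.20×32.0×(375−519) = -14700 J.
Q = 0 for an adiabatic process, so W = −ΔU = 14700 J.
State after step 1: P = 71.7 kPa, V = 139 L, T = 375 K.
Step 2 — Isobaric: P stays 71.7 kPa; V/T = const ⇒ T₂ = 952 K, V₂ = 353 L.
W = PΔV = 71.7×(353−139) kPa·L = 15300 J.
ΔU = nCvΔT = 3.20×32.0×(952−375) = 59000 J.
Q = ΔU + W = nCpΔT = 74300 J.
Net over both steps: W = 30000 J, Q = 74300 J, ΔU = 44300 J.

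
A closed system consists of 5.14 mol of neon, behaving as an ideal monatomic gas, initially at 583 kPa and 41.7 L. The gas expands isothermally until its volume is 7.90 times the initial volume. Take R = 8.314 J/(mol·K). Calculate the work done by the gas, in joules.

T₁ = P₁V₁/(nR) = 583×41.7/(5.14×8.314) = 569 K.
Isothermal: T stays 569 K; PV = const ⇒ V₂ = 329 L, P₂ = 73.8 kPa.
W = nRT ln(V₂/V₁) = 5.14×8.314×569×ln(7.90) = 50200 J.

50200 J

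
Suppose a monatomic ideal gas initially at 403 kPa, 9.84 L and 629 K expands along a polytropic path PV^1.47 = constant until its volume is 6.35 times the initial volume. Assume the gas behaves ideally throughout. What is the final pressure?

26.6 kPa

Polytropic n=1.47: T₂ = T₁(V₁/V₂)^(n−1) = 629×(0.157)^0.47 = 264 K; P₂ = P₁(V₁/V₂)^n = 26.6 kPa.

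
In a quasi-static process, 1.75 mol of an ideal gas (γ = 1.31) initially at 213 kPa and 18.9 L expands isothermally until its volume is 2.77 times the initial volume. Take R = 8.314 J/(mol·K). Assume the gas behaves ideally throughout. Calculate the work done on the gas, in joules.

-4100 J

T₁ = P₁V₁/(nR) = 213×18.9/(1.75×8.314) = 277 K.
Isothermal: T stays 277 K; PV = const ⇒ V₂ = 52.4 L, P₂ = 76.9 kPa.
W = nRT ln(V₂/V₁) = 1.75×8.314×277×ln(2.77) = 4100 J.
Work done on the gas = −W_by = -4100 J.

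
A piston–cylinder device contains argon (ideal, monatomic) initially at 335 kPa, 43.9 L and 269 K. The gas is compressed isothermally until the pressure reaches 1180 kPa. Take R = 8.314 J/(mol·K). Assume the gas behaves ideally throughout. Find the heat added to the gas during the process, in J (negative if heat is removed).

-18500 J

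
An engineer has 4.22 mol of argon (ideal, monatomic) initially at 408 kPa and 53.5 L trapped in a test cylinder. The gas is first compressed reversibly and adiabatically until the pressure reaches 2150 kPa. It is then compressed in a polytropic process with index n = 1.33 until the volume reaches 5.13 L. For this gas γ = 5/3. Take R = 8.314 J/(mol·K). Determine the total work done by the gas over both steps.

-103000 J

T₁ = P₁V₁/(nR) = 408×53.5/(4.22×8.314) = 622 K.
Step 1 — Adiabatic: T₂/T₁ = (P₂/P₁)^((γ−1)/γ) ⇒ T₂ = 622×(5.27)^0.400 = 1210 K; V₂ = 19.7 L.
ΔU = nCvΔT = 4.22×12.5×(1210−622) = 30900 J.
Q = 0 for an adiabatic process, so W = −ΔU = -30900 J.
State after step 1: P = 2150 kPa, V = 19.7 L, T = 1210 K.
Step 2 — Polytropic n=1.33: T₂ = T₁(V₁/V₂)^(n−1) = 1210×(3.85)^0.33 = 1890 K; P₂ = P₁(V₁/V₂)^n = 12900 kPa.
W = (P₁V₁−P₂V₂)/(n−1) = (2150×19.7−12900×5.13)/0.33 = -72000 J.
ΔU = nCvΔT = 4.22×12.5×(1890−1210) = 35600 J.
Q = ΔU + W = -36400 J.
Net over both steps: W = -103000 J, Q = -36400 J, ΔU = 66600 J.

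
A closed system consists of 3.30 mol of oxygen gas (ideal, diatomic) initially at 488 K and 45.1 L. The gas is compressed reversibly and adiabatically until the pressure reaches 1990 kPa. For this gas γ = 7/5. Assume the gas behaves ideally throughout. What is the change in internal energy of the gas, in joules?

24200 J

P₁ = nRT₁/V₁ = 3.30×8.314×488/45.1 = 297 kPa.
Adiabatic: T₂/T₁ = (P₂/P₁)^((γ−1)/γ) ⇒ T₂ = 488×(6.70)^0.286 = 840 K; V₂ = 11.6 L.
For an ideal gas ΔU = nCvΔT with Cv = (5/2)R = 20.8 J/(mol·K).
ΔU = 3.30×20.8×(840−488) = 24200 J.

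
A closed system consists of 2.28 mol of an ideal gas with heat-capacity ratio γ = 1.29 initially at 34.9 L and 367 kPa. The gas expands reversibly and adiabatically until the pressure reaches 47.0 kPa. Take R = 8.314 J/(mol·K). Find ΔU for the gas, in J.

-16300 J

T₁ = P₁V₁/(nR) = 367×34.9/(2.28×8.314) = 676 K.
Adiabatic: T₂/T₁ = (P₂/P₁)^((γ−1)/γ) ⇒ T₂ = 676×(0.128)^0.225 = 426 K; V₂ = 172 L.
For an ideal gas ΔU = nCvΔT with Cv = R/(γ−1) = 28.7 J/(mol·K).
ΔU = 2.28×28.7×(426−676) = -16300 J.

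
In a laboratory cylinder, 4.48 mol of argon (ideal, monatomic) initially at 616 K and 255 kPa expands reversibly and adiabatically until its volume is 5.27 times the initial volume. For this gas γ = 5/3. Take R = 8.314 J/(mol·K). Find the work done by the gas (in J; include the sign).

V₁ = nRT₁/P₁ = 4.48×8.314×616/255 = 90.0 L.
Adiabatic: TV^(γ−1) = const ⇒ T₂ = 616×(0.190)^0.667 = 203 K; PV^γ = const ⇒ P₂ = 16.0 kPa.
ΔU = nCvΔT = 4.48×12.5×(203−616) = -23100 J.
Q = 0 for an adiabatic process, so W = −ΔU = 23100 J.

23100 J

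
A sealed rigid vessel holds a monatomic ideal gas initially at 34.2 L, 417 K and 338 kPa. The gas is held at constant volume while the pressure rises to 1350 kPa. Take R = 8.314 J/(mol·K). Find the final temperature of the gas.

1670 K

Isochoric: V stays 34.2 L; P/T = const ⇒ T₂ = 1670 K, P₂ = 1350 kPa.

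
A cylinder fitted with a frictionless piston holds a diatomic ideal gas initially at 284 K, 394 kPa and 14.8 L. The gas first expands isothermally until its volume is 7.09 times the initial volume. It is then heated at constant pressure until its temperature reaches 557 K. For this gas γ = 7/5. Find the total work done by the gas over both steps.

n = P₁V₁/(RT₁) = 394×14.8/(8.314×284) = 2.47 mol.
Step 1 — Isothermal: T stays 284 K; PV = const ⇒ V₂ = 105 L, P₂ = 55.6 kPa.
ΔU = 0 (ideal gas, T constant).
W = nRT ln(V₂/V₁) = 2.47×8.314×284×ln(7.09) = 11400 J.
Q = ΔU + W = 11400 J.
State after step 1: P = 55.6 kPa, V = 105 L, T = 284 K.
Step 2 — Isobaric: P stays 55.6 kPa; V/T = const ⇒ T₂ = 557 K, V₂ = 206 L.
W = PΔV = 55.6×(206−105) kPa·L = 5610 J.
ΔU = nCvΔT = 2.47×20.8×(557−284) = 14000 J.
Q = ΔU + W = nCpΔT = 19600 J.
Net over both steps: W = 17000 J, Q = 31000 J, ΔU = 14000 J.

17000 J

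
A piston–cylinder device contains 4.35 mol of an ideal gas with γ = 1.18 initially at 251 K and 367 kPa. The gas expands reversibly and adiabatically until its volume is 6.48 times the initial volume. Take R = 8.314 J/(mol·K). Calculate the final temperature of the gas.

179 K

V₁ = nRT₁/P₁ = 4.35×8.314×251/367 = 24.7 L.
Adiabatic: TV^(γ−1) = const ⇒ T₂ = 251×(0.154)^0.180 = 179 K; PV^γ = const ⇒ P₂ = 40.5 kPa.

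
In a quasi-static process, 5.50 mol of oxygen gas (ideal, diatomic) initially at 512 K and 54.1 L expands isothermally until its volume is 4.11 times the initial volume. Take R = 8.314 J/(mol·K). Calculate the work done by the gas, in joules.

P₁ = nRT₁/V₁ = 5.50×8.314×512/54.1 = 433 kPa.
Isothermal: T stays 512 K; PV = const ⇒ V₂ = 222 L, P₂ = 105 kPa.
W = nRT ln(V₂/V₁) = 5.50×8.314×512×ln(4.11) = 33100 J.

33100 J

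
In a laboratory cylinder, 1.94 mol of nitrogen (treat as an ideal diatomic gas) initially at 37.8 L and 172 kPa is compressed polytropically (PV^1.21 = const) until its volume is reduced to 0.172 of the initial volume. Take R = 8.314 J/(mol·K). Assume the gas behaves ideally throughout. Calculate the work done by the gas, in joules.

T₁ = P₁V₁/(nR) = 172×37.8/(1.94×8.314) = 403 K.
Polytropic n=1.21: T₂ = T₁(V₁/V₂)^(n−1) = 403×(5.81)^0.21 = 583 K; P₂ = P₁(V₁/V₂)^n = 1450 kPa.
W = (P₁V₁−P₂V₂)/(n−1) = (172×37.8−1450×6.50)/0.21 = -13800 J.

-13800 J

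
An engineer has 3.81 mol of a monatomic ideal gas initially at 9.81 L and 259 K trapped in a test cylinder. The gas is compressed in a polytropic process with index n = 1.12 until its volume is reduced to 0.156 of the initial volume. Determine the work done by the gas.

P₁ = nRT₁/V₁ = 3.81×8.314×259/9.81 = 836 kPa.
Polytropic n=1.12: T₂ = T₁(V₁/V₂)^(n−1) = 259×(6.41)^0.12 = 324 K; P₂ = P₁(V₁/V₂)^n = 6700 kPa.
W = (P₁V₁−P₂V₂)/(n−1) = (836×9.81−6700×1.53)/0.12 = -17100 J.

-17100 J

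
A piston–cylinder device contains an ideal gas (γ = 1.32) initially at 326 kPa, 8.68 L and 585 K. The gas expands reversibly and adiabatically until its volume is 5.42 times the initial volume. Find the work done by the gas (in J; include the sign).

n = P₁V₁/(RT₁) = 326×8.68/(8.314×585) = 0.582 mol.
Adiabatic: TV^(γ−1) = const ⇒ T₂ = 585×(0.185)^0.320 = 341 K; PV^γ = const ⇒ P₂ = 35.0 kPa.
ΔU = nCvΔT = 0.582×26.0×(341−585) = -3690 J.
Q = 0 for an adiabatic process, so W = −ΔU = 3690 J.

3690 J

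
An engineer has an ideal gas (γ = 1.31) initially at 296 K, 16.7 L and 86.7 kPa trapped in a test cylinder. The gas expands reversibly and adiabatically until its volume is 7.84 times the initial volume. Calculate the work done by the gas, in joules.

2200 J

n = P₁V₁/(RT₁) = 86.7×16.7/(8.314×296) = 0.588 mol.
Adiabatic: TV^(γ−1) = const ⇒ T₂ = 296×(0.128)^0.310 = 156 K; PV^γ = const ⇒ P₂ = 5.84 kPa.
ΔU = nCvΔT = 0.588×26.8×(156−296) = -2200 J.
Q = 0 for an adiabatic process, so W = −ΔU = 2200 J.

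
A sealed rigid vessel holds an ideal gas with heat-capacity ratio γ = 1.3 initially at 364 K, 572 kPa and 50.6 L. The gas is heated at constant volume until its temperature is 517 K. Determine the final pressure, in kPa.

Isochoric: V stays 50.6 L; P/T = const ⇒ T₂ = 517 K, P₂ = 812 kPa.

812 kPa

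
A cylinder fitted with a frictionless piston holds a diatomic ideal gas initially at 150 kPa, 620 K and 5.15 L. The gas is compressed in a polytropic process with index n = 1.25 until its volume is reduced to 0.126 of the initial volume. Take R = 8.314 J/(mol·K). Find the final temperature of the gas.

Polytropic n=1.25: T₂ = T₁(V₁/V₂)^(n−1) = 620×(7.94)^0.25 = 1040 K; P₂ = P₁(V₁/V₂)^n = 2000 kPa.

1040 K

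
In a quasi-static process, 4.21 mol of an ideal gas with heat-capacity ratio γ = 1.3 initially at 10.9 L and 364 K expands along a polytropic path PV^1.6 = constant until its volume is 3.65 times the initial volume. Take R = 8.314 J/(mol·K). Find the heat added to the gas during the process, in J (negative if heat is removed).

-11500 J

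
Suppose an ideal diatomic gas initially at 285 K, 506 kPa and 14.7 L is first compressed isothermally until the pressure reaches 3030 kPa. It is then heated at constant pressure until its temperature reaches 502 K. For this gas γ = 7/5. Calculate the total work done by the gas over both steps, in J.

-7650 J

n = P₁V₁/(RT₁) = 506×14.7/(8.314×285) = 3.14 mol.
Step 1 — Isothermal: T stays 285 K; PV = const ⇒ V₂ = 2.45 L, P₂ = 3030 kPa.
ΔU = 0 (ideal gas, T constant).
W = nRT ln(V₂/V₁) = 3.14×8.314×285×ln(0.167) = -13300 J.
Q = ΔU + W = -13300 J.
State after step 1: P = 3030 kPa, V = 2.45 L, T = 285 K.
Step 2 — Isobaric: P stays 3030 kPa; V/T = const ⇒ T₂ = 502 K, V₂ = 4.32 L.
W = PΔV = 3030×(4.32−2.45) kPa·L = 5660 J.
ΔU = nCvΔT = 3.14×20.8×(502−285) = 14200 J.
Q = ΔU + W = nCpΔT = 19800 J.
Net over both steps: W = -7650 J, Q = 6510 J, ΔU = 14200 J.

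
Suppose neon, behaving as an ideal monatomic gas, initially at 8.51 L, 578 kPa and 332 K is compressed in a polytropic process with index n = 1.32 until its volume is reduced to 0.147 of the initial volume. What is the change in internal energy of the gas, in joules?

n = P₁V₁/(RT₁) = 578×8.51/(8.314×332) = 1.78 mol.
Polytropic n=1.32: T₂ = T₁(V₁/V₂)^(n−1) = 332×(6.80)^0.32 = 613 K; P₂ = P₁(V₁/V₂)^n = 7260 kPa.
For an ideal gas ΔU = nCvΔT with Cv = (3/2)R = 12.5 J/(mol·K).
ΔU = 1.78×12.5×(613−332) = 6250 J.

6250 J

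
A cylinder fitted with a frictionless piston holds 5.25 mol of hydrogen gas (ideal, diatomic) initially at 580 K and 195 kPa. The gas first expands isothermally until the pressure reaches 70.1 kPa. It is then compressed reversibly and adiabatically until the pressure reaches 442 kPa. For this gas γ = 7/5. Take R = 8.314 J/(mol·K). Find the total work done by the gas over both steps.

V₁ = nRT₁/P₁ = 5.25×8.314×580/195 = 130 L.
Step 1 — Isothermal: T stays 580 K; PV = const ⇒ V₂ = 361 L, P₂ = 70.1 kPa.
ΔU = 0 (ideal gas, T constant).
W = nRT ln(V₂/V₁) = 5.25×8.314×580×ln(2.78) = 25900 J.
Q = ΔU + W = 25900 J.
State after step 1: P = 70.1 kPa, V = 361 L, T = 580 K.
Step 2 — Adiabatic: T₂/T₁ = (P₂/P₁)^((γ−1)/γ) ⇒ T₂ = 580×(6.31)^0.286 = 982 K; V₂ = 96.9 L.
ΔU = nCvΔT = 5.25×20.8×(982−580) = 43800 J.
Q = 0 for an adiabatic process, so W = −ΔU = -43800 J.
Net over both steps: W = -17900 J, Q = 25900 J, ΔU = 43800 J.

-17900 J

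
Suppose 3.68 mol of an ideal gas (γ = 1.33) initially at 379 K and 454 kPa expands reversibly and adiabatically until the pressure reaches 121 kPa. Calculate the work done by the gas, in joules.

9830 J

V₁ = nRT₁/P₁ = 3.68×8.314×379/454 = 25.5 L.
Adiabatic: T₂/T₁ = (P₂/P₁)^((γ−1)/γ) ⇒ T₂ = 379×(0.267)^0.248 = 273 K; V₂ = 69.0 L.
ΔU = nCvΔT = 3.68×25.2×(273−379) = -9830 J.
Q = 0 for an adiabatic process, so W = −ΔU = 9830 J.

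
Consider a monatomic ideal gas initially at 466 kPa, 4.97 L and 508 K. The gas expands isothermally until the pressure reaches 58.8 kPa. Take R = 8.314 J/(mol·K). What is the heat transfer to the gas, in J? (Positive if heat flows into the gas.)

n = P₁V₁/(RT₁) = 466×4.97/(8.314×508) = 0.548 mol.
Isothermal: T stays 508 K; PV = const ⇒ V₂ = 39.4 L, P₂ = 58.8 kPa.
ΔU = 0 (ideal gas, T constant).
W = nRT ln(V₂/V₁) = 0.548×8.314×508×ln(7.93) = 4790 J.
Q = ΔU + W = 4790 J.

4790 J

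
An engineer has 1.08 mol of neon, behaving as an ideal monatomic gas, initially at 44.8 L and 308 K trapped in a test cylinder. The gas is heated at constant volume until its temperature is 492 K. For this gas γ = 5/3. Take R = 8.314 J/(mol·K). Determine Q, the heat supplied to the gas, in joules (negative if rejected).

P₁ = nRT₁/V₁ = 1.08×8.314×308/44.8 = 61.7 kPa.
Isochoric: V stays 44.8 L; P/T = const ⇒ T₂ = 492 K, P₂ = 98.6 kPa.
W = 0 (no volume change).
ΔU = nCvΔT = 1.08×12.5×(492−308) = 2480 J.
Q = ΔU = 2480 J.

2480 J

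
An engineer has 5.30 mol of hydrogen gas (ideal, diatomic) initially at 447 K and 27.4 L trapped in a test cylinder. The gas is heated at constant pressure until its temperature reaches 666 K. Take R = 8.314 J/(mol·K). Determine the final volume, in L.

40.8 L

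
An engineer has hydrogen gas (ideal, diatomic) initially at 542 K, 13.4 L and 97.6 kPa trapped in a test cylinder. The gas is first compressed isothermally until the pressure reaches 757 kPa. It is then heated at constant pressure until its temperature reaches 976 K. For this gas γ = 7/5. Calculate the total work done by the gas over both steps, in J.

-1630 J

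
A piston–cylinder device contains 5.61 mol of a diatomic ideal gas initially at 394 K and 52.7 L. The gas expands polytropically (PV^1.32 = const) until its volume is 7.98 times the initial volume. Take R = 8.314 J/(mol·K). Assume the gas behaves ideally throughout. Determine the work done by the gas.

27900 J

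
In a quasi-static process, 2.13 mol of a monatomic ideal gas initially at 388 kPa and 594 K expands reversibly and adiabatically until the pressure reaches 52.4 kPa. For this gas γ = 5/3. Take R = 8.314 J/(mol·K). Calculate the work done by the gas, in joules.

8690 J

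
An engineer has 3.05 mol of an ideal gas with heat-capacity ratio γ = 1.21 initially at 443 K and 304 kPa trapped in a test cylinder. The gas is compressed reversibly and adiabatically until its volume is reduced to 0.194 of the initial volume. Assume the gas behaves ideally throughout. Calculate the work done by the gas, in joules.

V₁ = nRT₁/P₁ = 3.05×8.314×443/304 = 37.0 L.
Adiabatic: TV^(γ−1) = const ⇒ T₂ = 443×(5.15)^0.210 = 625 K; PV^γ = const ⇒ P₂ = 2210 kPa.
ΔU = nCvΔT = 3.05×39.6×(625−443) = 22000 J.
Q = 0 for an adiabatic process, so W = −ΔU = -22000 J.

-22000 J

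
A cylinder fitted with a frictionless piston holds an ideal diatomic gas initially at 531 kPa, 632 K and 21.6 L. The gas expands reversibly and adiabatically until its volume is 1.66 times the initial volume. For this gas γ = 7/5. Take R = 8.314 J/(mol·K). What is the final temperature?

Adiabatic: TV^(γ−1) = const ⇒ T₂ = 632×(0.602)^0.400 = 516 K; PV^γ = const ⇒ P₂ = 261 kPa.

516 K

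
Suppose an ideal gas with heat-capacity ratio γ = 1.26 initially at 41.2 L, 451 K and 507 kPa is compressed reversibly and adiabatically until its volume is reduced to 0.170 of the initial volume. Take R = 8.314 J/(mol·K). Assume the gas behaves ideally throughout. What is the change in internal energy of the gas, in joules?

47000 J

n = P₁V₁/(RT₁) = 507×41.2/(8.314×451) = 5.57 mol.
Adiabatic: TV^(γ−1) = const ⇒ T₂ = 451×(5.88)^0.260 = 715 K; PV^γ = const ⇒ P₂ = 4730 kPa.
For an ideal gas ΔU = nCvΔT with Cv = R/(γ−1) = 32.0 J/(mol·K).
ΔU = 5.57×32.0×(715−451) = 47000 J.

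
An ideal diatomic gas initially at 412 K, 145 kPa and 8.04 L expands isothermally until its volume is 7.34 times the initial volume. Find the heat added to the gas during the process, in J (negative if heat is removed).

n = P₁V₁/(RT₁) = 145×8.04/(8.314×412) = 0.340 mol.
Isothermal: T stays 412 K; PV = const ⇒ V₂ = 59.0 L, P₂ = 19.8 kPa.
ΔU = 0 (ideal gas, T constant).
W = nRT ln(V₂/V₁) = 0.340×8.314×412×ln(7.34) = 2320 J.
Q = ΔU + W = 2320 J.

2320 J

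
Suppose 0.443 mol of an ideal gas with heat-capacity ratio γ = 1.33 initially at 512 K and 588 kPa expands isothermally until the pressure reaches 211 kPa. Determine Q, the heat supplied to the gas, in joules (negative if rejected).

V₁ = nRT₁/P₁ = 0.443×8.314×512/588 = 3.21 L.
Isothermal: T stays 512 K; PV = const ⇒ V₂ = 8.94 L, P₂ = 211 kPa.
ΔU = 0 (ideal gas, T constant).
W = nRT ln(V₂/V₁) = 0.443×8.314×512×ln(2.79) = 1930 J.
Q = ΔU + W = 1930 J.

1930 J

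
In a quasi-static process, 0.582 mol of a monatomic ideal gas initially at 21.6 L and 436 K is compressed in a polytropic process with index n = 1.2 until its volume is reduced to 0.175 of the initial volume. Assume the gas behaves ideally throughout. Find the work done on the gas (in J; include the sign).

4400 J

P₁ = nRT₁/V₁ = 0.582×8.314×436/21.6 = 97.7 kPa.
Polytropic n=1.2: T₂ = T₁(V₁/V₂)^(n−1) = 436×(5.71)^0.20 = 618 K; P₂ = P₁(V₁/V₂)^n = 791 kPa.
W = (P₁V₁−P₂V₂)/(n−1) = (97.7×21.6−791×3.78)/0.20 = -4400 J.
Work done on the gas = −W_by = 4400 J.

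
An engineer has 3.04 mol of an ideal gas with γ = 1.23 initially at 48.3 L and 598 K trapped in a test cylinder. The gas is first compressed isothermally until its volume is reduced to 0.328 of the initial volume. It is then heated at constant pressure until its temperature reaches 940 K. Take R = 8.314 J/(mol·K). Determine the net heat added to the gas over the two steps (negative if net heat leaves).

P₁ = nRT₁/V₁ = 3.04×8.314×598/48.3 = 313 kPa.
Step 1 — Isothermal: T stays 598 K; PV = const ⇒ V₂ = 15.8 L, P₂ = 954 kPa.
ΔU = 0 (ideal gas, T constant).
W = nRT ln(V₂/V₁) = 3.04×8.314×598×ln(0.328) = -16800 J.
Q = ΔU + W = -16800 J.
State after step 1: P = 954 kPa, V = 15.8 L, T = 598 K.
Step 2 — Isobaric: P stays 954 kPa; V/T = const ⇒ T₂ = 940 K, V₂ = 24.9 L.
W = PΔV = 954×(24.9−15.8) kPa·L = 8640 J.
ΔU = nCvΔT = 3.04×36.1×(940−598) = 37600 J.
Q = ΔU + W = nCpΔT = 46200 J.
Net over both steps: W = -8200 J, Q = 29400 J, ΔU = 37600 J.

29400 J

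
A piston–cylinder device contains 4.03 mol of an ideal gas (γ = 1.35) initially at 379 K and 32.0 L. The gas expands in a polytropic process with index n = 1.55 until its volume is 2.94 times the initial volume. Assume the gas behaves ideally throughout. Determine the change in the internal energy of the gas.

-16200 J

P₁ = nRT₁/V₁ = 4.03×8.314×379/32.0 = 397 kPa.
Polytropic n=1.55: T₂ = T₁(V₁/V₂)^(n−1) = 379×(0.340)^0.55 = 209 K; P₂ = P₁(V₁/V₂)^n = 74.6 kPa.
For an ideal gas ΔU = nCvΔT with Cv = R/(γ−1) = 23.8 J/(mol·K).
ΔU = 4.03×23.8×(209−379) = -16200 J.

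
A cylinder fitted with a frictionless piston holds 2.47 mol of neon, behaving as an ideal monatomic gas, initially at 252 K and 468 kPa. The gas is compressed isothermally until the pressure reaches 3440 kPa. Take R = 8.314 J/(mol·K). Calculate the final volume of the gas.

1.50 L

V₁ = nRT₁/P₁ = 2.47×8.314×252/468 = 11.1 L.
Isothermal: T stays 252 K; PV = const ⇒ V₂ = 1.50 L, P₂ = 3440 kPa.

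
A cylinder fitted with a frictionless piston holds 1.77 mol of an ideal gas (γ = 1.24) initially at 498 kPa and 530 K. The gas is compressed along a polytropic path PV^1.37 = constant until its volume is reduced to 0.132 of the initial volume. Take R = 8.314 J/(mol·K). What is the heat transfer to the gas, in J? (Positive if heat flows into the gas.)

12700 J

V₁ = nRT₁/P₁ = 1.77×8.314×530/498 = 15.7 L.
Polytropic n=1.37: T₂ = T₁(V₁/V₂)^(n−1) = 530×(7.58)^0.37 = 1120 K; P₂ = P₁(V₁/V₂)^n = 7980 kPa.
W = (P₁V₁−P₂V₂)/(n−1) = (498×15.7−7980×2.07)/0.37 = -23500 J.
ΔU = nCvΔT = 1.77×34.6×(1120−530) = 36200 J.
Q = ΔU + W = 12700 J.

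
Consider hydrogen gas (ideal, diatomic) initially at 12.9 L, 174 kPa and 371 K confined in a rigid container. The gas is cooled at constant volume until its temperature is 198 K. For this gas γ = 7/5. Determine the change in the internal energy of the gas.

n = P₁V₁/(RT₁) = 174×12.9/(8.314×371) = 0.728 mol.
Isochoric: V stays 12.9 L; P/T = const ⇒ T₂ = 198 K, P₂ = 92.9 kPa.
For an ideal gas ΔU = nCvΔT with Cv = (5/2)R = 20.8 J/(mol·K).
ΔU = 0.728×20.8×(198−371) = -2620 J.

-2620 J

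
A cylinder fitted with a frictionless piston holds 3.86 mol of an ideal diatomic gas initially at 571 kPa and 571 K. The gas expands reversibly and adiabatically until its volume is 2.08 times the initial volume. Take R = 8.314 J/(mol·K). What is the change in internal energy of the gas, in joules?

-11600 J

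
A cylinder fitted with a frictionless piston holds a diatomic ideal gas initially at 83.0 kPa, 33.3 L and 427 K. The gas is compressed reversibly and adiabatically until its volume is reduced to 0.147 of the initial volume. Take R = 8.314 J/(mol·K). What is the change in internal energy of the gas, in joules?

7970 J

n = P₁V₁/(RT₁) = 83.0×33.3/(8.314×427) = 0.779 mol.
Adiabatic: TV^(γ−1) = const ⇒ T₂ = 427×(6.80)^0.400 = 919 K; PV^γ = const ⇒ P₂ = 1220 kPa.
For an ideal gas ΔU = nCvΔT with Cv = (5/2)R = 20.8 J/(mol·K).
ΔU = 0.779×20.8×(919−427) = 7970 J.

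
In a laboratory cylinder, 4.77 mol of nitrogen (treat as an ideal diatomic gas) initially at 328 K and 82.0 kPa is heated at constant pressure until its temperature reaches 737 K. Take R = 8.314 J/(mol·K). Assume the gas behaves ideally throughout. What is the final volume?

V₁ = nRT₁/P₁ = 4.77×8.314×328/82.0 = 159 L.
Isobaric: P stays 82.0 kPa; V/T = const ⇒ T₂ = 737 K, V₂ = 356 L.

356 L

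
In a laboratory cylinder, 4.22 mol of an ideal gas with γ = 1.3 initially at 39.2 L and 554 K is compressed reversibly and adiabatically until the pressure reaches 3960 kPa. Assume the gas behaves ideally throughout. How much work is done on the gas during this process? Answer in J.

P₁ = nRT₁/V₁ = 4.22×8.314×554/39.2 = 496 kPa.
Adiabatic: T₂/T₁ = (P₂/P₁)^((γ−1)/γ) ⇒ T₂ = 554×(7.99)^0.231 = 895 K; V₂ = 7.93 L.
ΔU = nCvΔT = 4.22×27.7×(895−554) = 39900 J.
Q = 0 for an adiabatic process, so W = −ΔU = -39900 J.
Work done on the gas = −W_by = 39900 J.

39900 J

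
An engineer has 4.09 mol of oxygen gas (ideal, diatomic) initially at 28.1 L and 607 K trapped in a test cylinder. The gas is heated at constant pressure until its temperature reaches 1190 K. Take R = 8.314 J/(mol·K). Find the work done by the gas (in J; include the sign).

19800 J

P₁ = nRT₁/V₁ = 4.09×8.314×607/28.1 = 735 kPa.
Isobaric: P stays 735 kPa; V/T = const ⇒ T₂ = 1190 K, V₂ = 55.1 L.
W = PΔV = 735×(55.1−28.1) kPa·L = 19800 J.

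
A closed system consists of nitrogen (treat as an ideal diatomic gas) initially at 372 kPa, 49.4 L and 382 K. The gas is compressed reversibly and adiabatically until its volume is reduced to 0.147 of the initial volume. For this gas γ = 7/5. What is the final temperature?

Adiabatic: TV^(γ−1) = const ⇒ T₂ = 382×(6.80)^0.400 = 823 K; PV^γ = const ⇒ P₂ = 5450 kPa.

823 K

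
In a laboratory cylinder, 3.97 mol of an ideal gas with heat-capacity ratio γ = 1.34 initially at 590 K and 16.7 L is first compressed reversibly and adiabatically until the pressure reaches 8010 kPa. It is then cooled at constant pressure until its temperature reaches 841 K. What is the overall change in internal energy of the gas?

P₁ = nRT₁/V₁ = 3.97×8.314×590/16.7 = 1170 kPa.
Step 1 — Adiabatic: T₂/T₁ = (P₂/P₁)^((γ−1)/γ) ⇒ T₂ = 590×(6.87)^0.254 = 962 K; V₂ = 3.96 L.
ΔU = nCvΔT = 3.97×24.5×(962−590) = 36100 J.
Q = 0 for an adiabatic process, so W = −ΔU = -36100 J.
State after step 1: P = 8010 kPa, V = 3.96 L, T = 962 K.
Step 2 — Isobaric: P stays 8010 kPa; V/T = const ⇒ T₂ = 841 K, V₂ = 3.47 L.
W = PΔV = 8010×(3.47−3.96) kPa·L = -4000 J.
ΔU = nCvΔT = 3.97×24.5×(841−962) = -11800 J.
Q = ΔU + W = nCpΔT = -15700 J.
Net over both steps: W = -40100 J, Q = -15700 J, ΔU = 24400 J.

24400 J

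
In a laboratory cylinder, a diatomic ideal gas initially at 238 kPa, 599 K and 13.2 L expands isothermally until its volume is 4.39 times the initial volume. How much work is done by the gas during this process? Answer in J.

4650 J

n = P₁V₁/(RT₁) = 238×13.2/(8.314×599) = 0.631 mol.
Isothermal: T stays 599 K; PV = const ⇒ V₂ = 57.9 L, P₂ = 54.2 kPa.
W = nRT ln(V₂/V₁) = 0.631×8.314×599×ln(4.39) = 4650 J.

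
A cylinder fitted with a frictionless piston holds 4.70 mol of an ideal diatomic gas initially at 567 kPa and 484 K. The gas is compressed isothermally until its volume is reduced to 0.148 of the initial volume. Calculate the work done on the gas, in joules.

36100 J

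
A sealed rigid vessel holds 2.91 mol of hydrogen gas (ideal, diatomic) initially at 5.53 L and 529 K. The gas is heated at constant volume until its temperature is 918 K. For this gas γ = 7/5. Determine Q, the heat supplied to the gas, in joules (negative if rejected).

23500 J

P₁ = nRT₁/V₁ = 2.91×8.314×529/5.53 = 2310 kPa.
Isochoric: V stays 5.53 L; P/T = const ⇒ T₂ = 918 K, P₂ = 4020 kPa.
W = 0 (no volume change).
ΔU = nCvΔT = 2.91×20.8×(918−529) = 23500 J.
Q = ΔU = 23500 J.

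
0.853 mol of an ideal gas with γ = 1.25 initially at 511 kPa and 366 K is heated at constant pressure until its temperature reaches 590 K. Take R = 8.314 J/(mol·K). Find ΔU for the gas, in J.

V₁ = nRT₁/P₁ = 0.853×8.314×366/511 = 5.08 L.
Isobaric: P stays 511 kPa; V/T = const ⇒ T₂ = 590 K, V₂ = 8.19 L.
For an ideal gas ΔU = nCvΔT with Cv = R/(γ−1) = 33.3 J/(mol·K).
ΔU = 0.853×33.3×(590−366) = 6350 J.

6350 J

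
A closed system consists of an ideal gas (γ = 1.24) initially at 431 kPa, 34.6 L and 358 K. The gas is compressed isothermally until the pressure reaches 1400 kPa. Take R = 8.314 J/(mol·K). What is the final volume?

Isothermal: T stays 358 K; PV = const ⇒ V₂ = 10.7 L, P₂ = 1400 kPa.

10.7 L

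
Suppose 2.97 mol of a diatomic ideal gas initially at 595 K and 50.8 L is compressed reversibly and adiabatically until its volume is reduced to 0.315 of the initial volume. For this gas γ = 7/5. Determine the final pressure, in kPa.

P₁ = nRT₁/V₁ = 2.97×8.314×595/50.8 = 289 kPa.
Adiabatic: TV^(γ−1) = const ⇒ T₂ = 595×(3.17)^0.400 = 944 K; PV^γ = const ⇒ P₂ = 1460 kPa.

1460 kPa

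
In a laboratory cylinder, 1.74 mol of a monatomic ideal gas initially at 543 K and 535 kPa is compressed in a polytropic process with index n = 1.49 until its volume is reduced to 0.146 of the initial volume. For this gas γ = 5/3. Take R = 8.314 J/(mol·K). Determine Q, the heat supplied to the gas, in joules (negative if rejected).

-6660 J

V₁ = nRT₁/P₁ = 1.74×8.314×543/535 = 14.7 L.
Polytropic n=1.49: T₂ = T₁(V₁/V₂)^(n−1) = 543×(6.85)^0.49 = 1390 K; P₂ = P₁(V₁/V₂)^n = 9410 kPa.
W = (P₁V₁−P₂V₂)/(n−1) = (535×14.7−9410×2.14)/0.49 = -25100 J.
ΔU = nCvΔT = 1.74×12.5×(1390−543) = 18500 J.
Q = ΔU + W = -6660 J.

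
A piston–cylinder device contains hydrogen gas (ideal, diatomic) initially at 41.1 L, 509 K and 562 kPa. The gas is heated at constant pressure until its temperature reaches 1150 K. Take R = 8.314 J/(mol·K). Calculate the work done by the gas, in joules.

n = P₁V₁/(RT₁) = 562×41.1/(8.314×509) = 5.46 mol.
Isobaric: P stays 562 kPa; V/T = const ⇒ T₂ = 1150 K, V₂ = 92.9 L.
W = PΔV = 562×(92.9−41.1) kPa·L = 29100 J.

29100 J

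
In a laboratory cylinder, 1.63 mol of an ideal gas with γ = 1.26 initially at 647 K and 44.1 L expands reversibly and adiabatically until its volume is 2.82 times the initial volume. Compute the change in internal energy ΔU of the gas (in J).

-7970 J

P₁ = nRT₁/V₁ = 1.63×8.314×647/44.1 = 199 kPa.
Adiabatic: TV^(γ−1) = const ⇒ T₂ = 647×(0.355)^0.260 = 494 K; PV^γ = const ⇒ P₂ = 53.8 kPa.
For an ideal gas ΔU = nCvΔT with Cv = R/(γ−1) = 32.0 J/(mol·K).
ΔU = 1.63×32.0×(494−647) = -7970 J.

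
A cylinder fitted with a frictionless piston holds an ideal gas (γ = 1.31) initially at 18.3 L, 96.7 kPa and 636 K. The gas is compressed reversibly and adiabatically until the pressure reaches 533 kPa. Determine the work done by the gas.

-2840 J

n = P₁V₁/(RT₁) = 96.7×18.3/(8.314×636) = 0.335 mol.
Adiabatic: T₂/T₁ = (P₂/P₁)^((γ−1)/γ) ⇒ T₂ = 636×(5.51)^0.237 = 953 K; V₂ = 4.97 L.
ΔU = nCvΔT = 0.335×26.8×(953−636) = 2840 J.
Q = 0 for an adiabatic process, so W = −ΔU = -2840 J.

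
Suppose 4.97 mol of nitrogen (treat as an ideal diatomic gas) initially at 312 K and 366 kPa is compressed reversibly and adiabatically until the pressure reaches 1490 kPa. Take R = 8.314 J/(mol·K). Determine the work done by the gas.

V₁ = nRT₁/P₁ = 4.97×8.314×312/366 = 35.2 L.
Adiabatic: T₂/T₁ = (P₂/P₁)^((γ−1)/γ) ⇒ T₂ = 312×(4.07)^0.286 = 466 K; V₂ = 12.9 L.
ΔU = nCvΔT = 4.97×20.8×(466−312) = 15900 J.
Q = 0 for an adiabatic process, so W = −ΔU = -15900 J.

-15900 J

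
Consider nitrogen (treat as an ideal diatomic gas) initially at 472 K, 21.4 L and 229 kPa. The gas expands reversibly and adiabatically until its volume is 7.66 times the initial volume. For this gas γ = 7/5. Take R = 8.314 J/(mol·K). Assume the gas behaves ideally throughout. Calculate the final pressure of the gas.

Adiabatic: TV^(γ−1) = const ⇒ T₂ = 472×(0.131)^0.400 = 209 K; PV^γ = const ⇒ P₂ = 13.2 kPa.

13.2 kPa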